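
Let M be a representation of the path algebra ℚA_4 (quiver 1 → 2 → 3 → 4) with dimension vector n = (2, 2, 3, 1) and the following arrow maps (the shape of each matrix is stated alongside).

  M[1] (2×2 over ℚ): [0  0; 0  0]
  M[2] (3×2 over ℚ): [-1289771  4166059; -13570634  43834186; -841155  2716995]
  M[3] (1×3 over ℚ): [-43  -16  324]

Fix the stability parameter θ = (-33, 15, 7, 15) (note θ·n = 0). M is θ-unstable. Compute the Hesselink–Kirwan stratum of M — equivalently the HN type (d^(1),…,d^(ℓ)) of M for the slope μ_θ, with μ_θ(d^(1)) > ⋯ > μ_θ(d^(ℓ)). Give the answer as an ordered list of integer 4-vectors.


Barcode: M ≅ I[1,1]^2, I[2,2], I[2,4], I[3,3]^2. HN layers by μ_θ (4 steps, strictly decreasing):
  μ^(1)=15; μ^(2)=11; μ^(3)=7; μ^(4)=-33

((0, 1, 0, 1); (0, 1, 1, 0); (0, 0, 2, 0); (2, 0, 0, 0))


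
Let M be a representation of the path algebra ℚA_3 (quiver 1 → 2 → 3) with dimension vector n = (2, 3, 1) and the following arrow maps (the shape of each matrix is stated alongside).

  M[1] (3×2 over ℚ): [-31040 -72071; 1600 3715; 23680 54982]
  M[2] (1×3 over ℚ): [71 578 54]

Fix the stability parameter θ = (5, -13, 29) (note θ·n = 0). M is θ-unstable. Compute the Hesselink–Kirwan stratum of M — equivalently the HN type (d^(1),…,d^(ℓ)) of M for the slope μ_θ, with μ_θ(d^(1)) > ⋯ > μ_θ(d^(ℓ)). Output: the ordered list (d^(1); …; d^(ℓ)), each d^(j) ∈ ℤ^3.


Interval decomposition of M: I[1,1], I[1,3], I[2,2]^2.
HN type (ℓ=4): μ^(1)=29; μ^(2)=5; μ^(3)=-4; μ^(4)=-13

((0, 0, 1); (1, 0, 0); (1, 1, 0); (0, 2, 0))


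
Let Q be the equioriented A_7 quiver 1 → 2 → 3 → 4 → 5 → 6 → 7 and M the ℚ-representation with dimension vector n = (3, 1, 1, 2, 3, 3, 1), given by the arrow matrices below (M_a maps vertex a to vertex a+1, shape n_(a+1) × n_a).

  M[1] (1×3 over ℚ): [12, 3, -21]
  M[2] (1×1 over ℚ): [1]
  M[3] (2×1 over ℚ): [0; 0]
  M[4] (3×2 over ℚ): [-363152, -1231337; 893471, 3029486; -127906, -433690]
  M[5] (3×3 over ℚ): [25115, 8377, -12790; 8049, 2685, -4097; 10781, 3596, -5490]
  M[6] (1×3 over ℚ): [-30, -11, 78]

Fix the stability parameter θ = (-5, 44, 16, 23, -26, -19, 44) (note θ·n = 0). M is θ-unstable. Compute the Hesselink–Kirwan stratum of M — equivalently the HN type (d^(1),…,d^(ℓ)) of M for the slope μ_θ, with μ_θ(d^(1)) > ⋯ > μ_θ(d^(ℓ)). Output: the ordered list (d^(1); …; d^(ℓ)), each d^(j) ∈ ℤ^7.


Via rank(M_{q-1}∘⋯∘M_p): M ≅ I[1,1]^2, I[1,3], I[4,6], I[4,7], I[5,6].
μ_θ-semistable layers: μ^(1)=44; μ^(2)=30; μ^(3)=-5; μ^(4)=-22/3; μ^(5)=-19; μ^(6)=-26

((0, 0, 0, 0, 0, 0, 1); (0, 1, 1, 0, 0, 0, 0); (3, 0, 0, 0, 0, 0, 0); (0, 0, 0, 2, 2, 2, 0); (0, 0, 0, 0, 0, 1, 0); (0, 0, 0, 0, 1, 0, 0))


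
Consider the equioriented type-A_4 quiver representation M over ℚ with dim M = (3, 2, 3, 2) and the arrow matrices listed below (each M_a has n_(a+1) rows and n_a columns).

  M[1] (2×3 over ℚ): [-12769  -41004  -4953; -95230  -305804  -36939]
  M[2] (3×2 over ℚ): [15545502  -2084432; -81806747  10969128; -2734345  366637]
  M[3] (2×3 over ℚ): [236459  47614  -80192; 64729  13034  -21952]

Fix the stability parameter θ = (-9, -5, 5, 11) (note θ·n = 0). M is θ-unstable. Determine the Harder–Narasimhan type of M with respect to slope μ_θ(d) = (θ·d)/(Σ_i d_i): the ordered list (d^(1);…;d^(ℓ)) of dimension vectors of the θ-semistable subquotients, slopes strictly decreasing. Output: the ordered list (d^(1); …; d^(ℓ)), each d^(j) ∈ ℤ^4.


Via rank(M_{q-1}∘⋯∘M_p): M ≅ I[1,1], I[1,3]^2, I[3,4], I[4,4].
μ_θ-semistable layers: μ^(1)=11; μ^(2)=5; μ^(3)=-5; μ^(4)=-9

((0, 0, 0, 2); (0, 0, 3, 0); (0, 2, 0, 0); (3, 0, 0, 0))


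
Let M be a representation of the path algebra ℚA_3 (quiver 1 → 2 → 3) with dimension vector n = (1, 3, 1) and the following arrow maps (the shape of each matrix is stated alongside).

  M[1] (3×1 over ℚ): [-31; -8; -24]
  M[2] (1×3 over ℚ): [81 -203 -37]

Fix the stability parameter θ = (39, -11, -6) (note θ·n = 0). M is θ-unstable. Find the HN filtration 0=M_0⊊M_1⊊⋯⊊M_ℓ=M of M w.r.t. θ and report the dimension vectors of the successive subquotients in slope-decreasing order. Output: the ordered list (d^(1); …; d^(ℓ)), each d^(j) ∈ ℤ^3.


Interval decomposition of M: I[1,3], I[2,2]^2.
HN type (ℓ=2): μ^(1)=22/3; μ^(2)=-11

((1, 1, 1); (0, 2, 0))


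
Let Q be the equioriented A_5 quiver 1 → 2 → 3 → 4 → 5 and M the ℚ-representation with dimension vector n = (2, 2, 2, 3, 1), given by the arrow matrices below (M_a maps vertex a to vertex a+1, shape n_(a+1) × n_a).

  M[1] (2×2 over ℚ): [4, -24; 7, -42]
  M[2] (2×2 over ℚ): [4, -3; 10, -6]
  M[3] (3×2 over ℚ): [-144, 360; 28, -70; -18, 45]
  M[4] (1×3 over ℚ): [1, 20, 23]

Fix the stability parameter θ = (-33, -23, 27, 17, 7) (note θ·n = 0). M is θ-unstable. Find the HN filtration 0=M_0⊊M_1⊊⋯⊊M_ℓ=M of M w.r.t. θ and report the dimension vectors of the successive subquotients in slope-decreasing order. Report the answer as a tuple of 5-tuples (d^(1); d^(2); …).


Interval decomposition of M: I[1,1], I[1,3], I[2,5], I[4,4]^2.
HN type (ℓ=4): μ^(1)=27; μ^(2)=17; μ^(3)=-23; μ^(4)=-33

((0, 0, 1, 0, 0); (0, 0, 1, 3, 1); (0, 2, 0, 0, 0); (2, 0, 0, 0, 0))


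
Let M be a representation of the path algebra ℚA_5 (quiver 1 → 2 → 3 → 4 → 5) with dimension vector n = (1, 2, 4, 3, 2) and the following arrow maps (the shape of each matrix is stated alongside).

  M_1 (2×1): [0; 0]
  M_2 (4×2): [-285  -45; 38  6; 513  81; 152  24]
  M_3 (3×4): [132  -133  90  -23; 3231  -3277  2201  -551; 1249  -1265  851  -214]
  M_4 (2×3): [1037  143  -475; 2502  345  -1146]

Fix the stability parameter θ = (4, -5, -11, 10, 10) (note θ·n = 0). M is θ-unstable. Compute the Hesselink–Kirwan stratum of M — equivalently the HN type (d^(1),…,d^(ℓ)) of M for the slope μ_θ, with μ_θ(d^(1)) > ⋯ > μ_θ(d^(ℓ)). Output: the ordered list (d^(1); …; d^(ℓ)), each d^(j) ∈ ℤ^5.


Barcode: M ≅ I[1,1], I[2,2], I[2,3], I[3,4], I[3,5]^2. HN layers by μ_θ (5 steps, strictly decreasing):
  μ^(1)=10; μ^(2)=4; μ^(3)=-5; μ^(4)=-8; μ^(5)=-11

((0, 0, 0, 3, 2); (1, 0, 0, 0, 0); (0, 1, 0, 0, 0); (0, 1, 1, 0, 0); (0, 0, 3, 0, 0))


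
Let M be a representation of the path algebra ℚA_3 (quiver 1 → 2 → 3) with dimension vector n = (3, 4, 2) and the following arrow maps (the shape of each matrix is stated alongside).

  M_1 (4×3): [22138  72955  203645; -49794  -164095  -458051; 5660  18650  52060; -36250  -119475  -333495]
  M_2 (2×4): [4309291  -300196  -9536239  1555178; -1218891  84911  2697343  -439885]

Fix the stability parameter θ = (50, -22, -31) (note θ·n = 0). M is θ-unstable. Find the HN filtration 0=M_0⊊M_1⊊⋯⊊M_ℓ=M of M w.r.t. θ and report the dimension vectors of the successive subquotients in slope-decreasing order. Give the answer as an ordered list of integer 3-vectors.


Via rank(M_{q-1}∘⋯∘M_p): M ≅ I[1,1], I[1,2], I[1,3], I[2,2], I[2,3].
μ_θ-semistable layers: μ^(1)=50; μ^(2)=14; μ^(3)=-1; μ^(4)=-22; μ^(5)=-53/2

((1, 0, 0); (1, 1, 0); (1, 1, 1); (0, 1, 0); (0, 1, 1))


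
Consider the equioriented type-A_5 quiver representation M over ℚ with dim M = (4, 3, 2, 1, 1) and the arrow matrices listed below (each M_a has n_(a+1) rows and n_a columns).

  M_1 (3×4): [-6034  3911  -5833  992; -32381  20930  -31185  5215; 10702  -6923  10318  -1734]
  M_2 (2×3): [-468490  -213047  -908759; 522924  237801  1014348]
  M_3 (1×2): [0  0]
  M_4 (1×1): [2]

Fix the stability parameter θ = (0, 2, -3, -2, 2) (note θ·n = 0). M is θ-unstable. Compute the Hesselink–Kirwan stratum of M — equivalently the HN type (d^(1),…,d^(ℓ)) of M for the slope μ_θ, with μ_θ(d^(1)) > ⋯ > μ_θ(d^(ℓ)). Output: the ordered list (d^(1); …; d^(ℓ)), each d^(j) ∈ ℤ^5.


Barcode: M ≅ I[1,1], I[1,2], I[1,3]^2, I[4,5]. HN layers by μ_θ (4 steps, strictly decreasing):
  μ^(1)=2; μ^(2)=0; μ^(3)=-1/3; μ^(4)=-2

((0, 1, 0, 0, 1); (2, 0, 0, 0, 0); (2, 2, 2, 0, 0); (0, 0, 0, 1, 0))


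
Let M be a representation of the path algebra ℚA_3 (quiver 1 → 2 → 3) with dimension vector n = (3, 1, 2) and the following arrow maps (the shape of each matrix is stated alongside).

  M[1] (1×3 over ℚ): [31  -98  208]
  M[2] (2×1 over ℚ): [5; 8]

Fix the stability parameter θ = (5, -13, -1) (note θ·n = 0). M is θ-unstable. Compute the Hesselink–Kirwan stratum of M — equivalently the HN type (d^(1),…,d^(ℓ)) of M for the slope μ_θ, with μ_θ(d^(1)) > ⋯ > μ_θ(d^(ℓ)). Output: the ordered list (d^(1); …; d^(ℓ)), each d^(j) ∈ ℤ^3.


Via rank(M_{q-1}∘⋯∘M_p): M ≅ I[1,1]^2, I[1,3], I[3,3].
μ_θ-semistable layers: μ^(1)=5; μ^(2)=-1; μ^(3)=-4

((2, 0, 0); (0, 0, 2); (1, 1, 0))


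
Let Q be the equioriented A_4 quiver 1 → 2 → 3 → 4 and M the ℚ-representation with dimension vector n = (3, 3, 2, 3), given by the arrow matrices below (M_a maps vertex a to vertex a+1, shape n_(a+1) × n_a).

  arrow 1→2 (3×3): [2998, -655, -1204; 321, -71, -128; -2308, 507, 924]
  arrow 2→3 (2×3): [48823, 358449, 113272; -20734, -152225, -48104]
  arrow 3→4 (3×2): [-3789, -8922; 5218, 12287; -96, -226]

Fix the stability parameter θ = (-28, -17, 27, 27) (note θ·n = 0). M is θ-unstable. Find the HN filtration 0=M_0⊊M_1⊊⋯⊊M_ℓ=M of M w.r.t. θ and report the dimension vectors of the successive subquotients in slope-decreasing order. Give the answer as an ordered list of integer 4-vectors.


Via rank(M_{q-1}∘⋯∘M_p): M ≅ I[1,1], I[1,4]^2, I[2,2], I[4,4].
μ_θ-semistable layers: μ^(1)=27; μ^(2)=-17; μ^(3)=-28

((0, 0, 2, 3); (0, 3, 0, 0); (3, 0, 0, 0))


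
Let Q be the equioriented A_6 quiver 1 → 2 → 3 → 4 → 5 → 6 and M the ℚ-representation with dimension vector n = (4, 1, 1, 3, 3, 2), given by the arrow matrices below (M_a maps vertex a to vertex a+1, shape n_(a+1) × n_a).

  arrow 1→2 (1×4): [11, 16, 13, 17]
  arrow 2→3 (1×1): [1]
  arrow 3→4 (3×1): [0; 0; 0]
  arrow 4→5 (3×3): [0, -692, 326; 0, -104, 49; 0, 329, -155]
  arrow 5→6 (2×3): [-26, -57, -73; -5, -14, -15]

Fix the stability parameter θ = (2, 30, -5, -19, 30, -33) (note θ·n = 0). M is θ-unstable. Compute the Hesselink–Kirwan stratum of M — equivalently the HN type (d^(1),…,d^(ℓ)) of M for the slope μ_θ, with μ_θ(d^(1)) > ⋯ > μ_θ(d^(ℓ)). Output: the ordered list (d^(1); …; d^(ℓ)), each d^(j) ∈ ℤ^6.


Via rank(M_{q-1}∘⋯∘M_p): M ≅ I[1,1]^3, I[1,3], I[4,4], I[4,6]^2, I[5,5].
μ_θ-semistable layers: μ^(1)=30; μ^(2)=25/2; μ^(3)=2; μ^(4)=-3/2; μ^(5)=-19

((0, 0, 0, 0, 1, 0); (0, 1, 1, 0, 0, 0); (4, 0, 0, 0, 0, 0); (0, 0, 0, 0, 2, 2); (0, 0, 0, 3, 0, 0))


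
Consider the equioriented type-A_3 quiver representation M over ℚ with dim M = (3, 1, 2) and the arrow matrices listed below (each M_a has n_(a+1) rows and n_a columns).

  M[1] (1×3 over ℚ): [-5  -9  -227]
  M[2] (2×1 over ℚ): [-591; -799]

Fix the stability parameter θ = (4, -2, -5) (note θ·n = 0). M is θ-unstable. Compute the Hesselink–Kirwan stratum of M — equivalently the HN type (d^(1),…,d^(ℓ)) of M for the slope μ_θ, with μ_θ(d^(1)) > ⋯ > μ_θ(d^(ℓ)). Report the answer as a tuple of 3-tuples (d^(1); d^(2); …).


Barcode: M ≅ I[1,1]^2, I[1,3], I[3,3]. HN layers by μ_θ (3 steps, strictly decreasing):
  μ^(1)=4; μ^(2)=-1; μ^(3)=-5

((2, 0, 0); (1, 1, 1); (0, 0, 1))


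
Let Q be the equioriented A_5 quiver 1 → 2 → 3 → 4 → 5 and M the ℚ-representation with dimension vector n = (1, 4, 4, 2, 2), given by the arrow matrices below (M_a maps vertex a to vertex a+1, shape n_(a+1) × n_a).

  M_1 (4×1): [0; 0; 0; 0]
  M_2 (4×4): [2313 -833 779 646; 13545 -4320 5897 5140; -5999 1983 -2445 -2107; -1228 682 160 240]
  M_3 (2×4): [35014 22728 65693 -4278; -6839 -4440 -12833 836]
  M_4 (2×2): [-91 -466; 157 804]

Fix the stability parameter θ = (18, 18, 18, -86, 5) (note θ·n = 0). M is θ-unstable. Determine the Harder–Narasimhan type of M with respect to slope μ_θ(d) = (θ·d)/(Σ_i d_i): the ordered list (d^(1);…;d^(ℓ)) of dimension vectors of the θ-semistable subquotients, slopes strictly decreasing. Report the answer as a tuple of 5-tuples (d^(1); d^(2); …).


Interval decomposition of M: I[1,1], I[2,2], I[2,3], I[2,5]^2, I[3,3].
HN type (ℓ=3): μ^(1)=18; μ^(2)=5; μ^(3)=-50/3

((1, 2, 2, 0, 0); (0, 0, 0, 0, 2); (0, 2, 2, 2, 0))


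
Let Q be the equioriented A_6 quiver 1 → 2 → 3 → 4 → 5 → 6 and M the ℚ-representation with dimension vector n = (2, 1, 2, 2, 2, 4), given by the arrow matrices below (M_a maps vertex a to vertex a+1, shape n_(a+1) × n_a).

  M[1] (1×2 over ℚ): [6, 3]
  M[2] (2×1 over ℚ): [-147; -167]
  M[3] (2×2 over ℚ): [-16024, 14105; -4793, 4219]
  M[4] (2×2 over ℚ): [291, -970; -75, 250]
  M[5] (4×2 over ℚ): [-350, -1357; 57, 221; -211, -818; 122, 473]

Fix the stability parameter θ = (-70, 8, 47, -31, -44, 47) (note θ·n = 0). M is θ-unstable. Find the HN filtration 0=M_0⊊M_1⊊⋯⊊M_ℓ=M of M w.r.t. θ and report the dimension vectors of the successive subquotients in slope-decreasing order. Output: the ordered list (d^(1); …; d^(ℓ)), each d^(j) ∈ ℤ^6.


Barcode: M ≅ I[1,1], I[1,6], I[3,4], I[5,6], I[6,6]^2. HN layers by μ_θ (5 steps, strictly decreasing):
  μ^(1)=47; μ^(2)=8; μ^(3)=-5; μ^(4)=-44; μ^(5)=-70

((0, 0, 0, 0, 0, 4); (0, 0, 1, 1, 0, 0); (0, 1, 1, 1, 1, 0); (0, 0, 0, 0, 1, 0); (2, 0, 0, 0, 0, 0))


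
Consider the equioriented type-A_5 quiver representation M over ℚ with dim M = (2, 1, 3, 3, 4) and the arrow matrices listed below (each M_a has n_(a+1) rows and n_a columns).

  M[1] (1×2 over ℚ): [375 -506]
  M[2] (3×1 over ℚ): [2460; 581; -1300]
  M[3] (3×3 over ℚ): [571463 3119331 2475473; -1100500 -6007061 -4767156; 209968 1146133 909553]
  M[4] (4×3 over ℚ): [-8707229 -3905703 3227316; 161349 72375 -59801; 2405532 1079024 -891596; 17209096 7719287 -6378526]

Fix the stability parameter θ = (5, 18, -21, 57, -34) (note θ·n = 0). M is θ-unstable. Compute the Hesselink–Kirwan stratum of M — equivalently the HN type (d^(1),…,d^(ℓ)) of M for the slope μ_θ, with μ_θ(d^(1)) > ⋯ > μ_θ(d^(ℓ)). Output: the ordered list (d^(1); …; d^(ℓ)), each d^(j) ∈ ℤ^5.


Interval decomposition of M: I[1,1], I[1,5], I[3,5]^2, I[5,5].
HN type (ℓ=5): μ^(1)=23/2; μ^(2)=5; μ^(3)=2/3; μ^(4)=-21; μ^(5)=-34

((0, 0, 0, 3, 3); (1, 0, 0, 0, 0); (1, 1, 1, 0, 0); (0, 0, 2, 0, 0); (0, 0, 0, 0, 1))


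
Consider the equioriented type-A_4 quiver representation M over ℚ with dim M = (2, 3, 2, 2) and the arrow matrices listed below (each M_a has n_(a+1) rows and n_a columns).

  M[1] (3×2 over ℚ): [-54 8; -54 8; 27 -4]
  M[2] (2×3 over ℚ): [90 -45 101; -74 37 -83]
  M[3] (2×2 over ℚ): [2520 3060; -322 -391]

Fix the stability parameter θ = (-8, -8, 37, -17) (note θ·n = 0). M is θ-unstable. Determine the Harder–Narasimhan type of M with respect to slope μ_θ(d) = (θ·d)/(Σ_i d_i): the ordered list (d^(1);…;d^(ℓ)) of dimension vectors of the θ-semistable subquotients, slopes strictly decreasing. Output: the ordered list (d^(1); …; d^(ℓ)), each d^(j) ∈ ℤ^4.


Barcode: M ≅ I[1,1], I[1,4], I[2,2], I[2,3], I[4,4]. HN layers by μ_θ (4 steps, strictly decreasing):
  μ^(1)=37; μ^(2)=10; μ^(3)=-8; μ^(4)=-17

((0, 0, 1, 0); (0, 0, 1, 1); (2, 3, 0, 0); (0, 0, 0, 1))


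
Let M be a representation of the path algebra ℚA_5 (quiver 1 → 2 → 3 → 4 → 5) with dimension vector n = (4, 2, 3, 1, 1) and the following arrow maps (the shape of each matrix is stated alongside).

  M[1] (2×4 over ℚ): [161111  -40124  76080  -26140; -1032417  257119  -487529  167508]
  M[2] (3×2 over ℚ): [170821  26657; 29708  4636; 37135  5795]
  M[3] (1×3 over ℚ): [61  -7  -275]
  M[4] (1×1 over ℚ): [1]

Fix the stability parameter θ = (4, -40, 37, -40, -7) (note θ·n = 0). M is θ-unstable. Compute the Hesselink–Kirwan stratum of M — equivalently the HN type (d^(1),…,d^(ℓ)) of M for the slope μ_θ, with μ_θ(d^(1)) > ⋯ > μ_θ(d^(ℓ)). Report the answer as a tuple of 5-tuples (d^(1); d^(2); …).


Via rank(M_{q-1}∘⋯∘M_p): M ≅ I[1,1]^2, I[1,2], I[1,3], I[3,3], I[3,5].
μ_θ-semistable layers: μ^(1)=37; μ^(2)=4; μ^(3)=-10/3; μ^(4)=-18

((0, 0, 2, 0, 0); (2, 0, 0, 0, 0); (0, 0, 1, 1, 1); (2, 2, 0, 0, 0))


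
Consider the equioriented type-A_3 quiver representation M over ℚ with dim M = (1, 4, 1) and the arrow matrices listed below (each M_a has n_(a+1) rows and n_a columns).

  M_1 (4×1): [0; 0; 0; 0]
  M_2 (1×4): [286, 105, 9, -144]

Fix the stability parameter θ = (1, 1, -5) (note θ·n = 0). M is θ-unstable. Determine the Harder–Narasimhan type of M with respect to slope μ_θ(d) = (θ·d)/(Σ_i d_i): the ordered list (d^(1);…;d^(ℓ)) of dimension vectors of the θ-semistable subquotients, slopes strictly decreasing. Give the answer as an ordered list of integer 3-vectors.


Barcode: M ≅ I[1,1], I[2,2]^3, I[2,3]. HN layers by μ_θ (2 steps, strictly decreasing):
  μ^(1)=1; μ^(2)=-2

((1, 3, 0); (0, 1, 1))


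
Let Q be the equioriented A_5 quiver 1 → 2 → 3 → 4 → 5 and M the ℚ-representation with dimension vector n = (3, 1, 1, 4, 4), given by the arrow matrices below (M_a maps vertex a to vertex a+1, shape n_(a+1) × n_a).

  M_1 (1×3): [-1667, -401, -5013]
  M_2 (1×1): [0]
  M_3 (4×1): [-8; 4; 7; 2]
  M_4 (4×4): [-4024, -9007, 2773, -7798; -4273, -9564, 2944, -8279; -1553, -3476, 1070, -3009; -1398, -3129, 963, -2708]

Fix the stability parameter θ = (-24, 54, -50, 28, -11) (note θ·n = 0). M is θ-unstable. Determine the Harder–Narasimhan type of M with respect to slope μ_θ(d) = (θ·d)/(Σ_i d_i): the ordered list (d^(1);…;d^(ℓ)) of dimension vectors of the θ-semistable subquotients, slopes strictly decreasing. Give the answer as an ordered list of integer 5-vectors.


Interval decomposition of M: I[1,1]^2, I[1,2], I[3,5], I[4,4], I[4,5]^2, I[5,5].
HN type (ℓ=6): μ^(1)=54; μ^(2)=28; μ^(3)=17/2; μ^(4)=-11; μ^(5)=-24; μ^(6)=-50

((0, 1, 0, 0, 0); (0, 0, 0, 1, 0); (0, 0, 0, 3, 3); (0, 0, 0, 0, 1); (3, 0, 0, 0, 0); (0, 0, 1, 0, 0))


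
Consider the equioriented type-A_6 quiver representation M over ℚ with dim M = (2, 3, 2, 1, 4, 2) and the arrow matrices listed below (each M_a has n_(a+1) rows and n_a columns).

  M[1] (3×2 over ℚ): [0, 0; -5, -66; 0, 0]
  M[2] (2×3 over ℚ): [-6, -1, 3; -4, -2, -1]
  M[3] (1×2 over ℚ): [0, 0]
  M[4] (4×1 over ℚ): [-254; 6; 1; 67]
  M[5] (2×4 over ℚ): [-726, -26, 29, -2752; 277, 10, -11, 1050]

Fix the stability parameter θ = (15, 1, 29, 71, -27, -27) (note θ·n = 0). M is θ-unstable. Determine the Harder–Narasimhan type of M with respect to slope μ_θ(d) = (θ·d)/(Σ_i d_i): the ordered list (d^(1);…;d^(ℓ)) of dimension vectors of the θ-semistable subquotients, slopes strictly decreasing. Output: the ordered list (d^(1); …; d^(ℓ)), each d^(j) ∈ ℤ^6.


Interval decomposition of M: I[1,1], I[1,3], I[2,2], I[2,3], I[4,6], I[5,5]^2, I[5,6].
HN type (ℓ=6): μ^(1)=29; μ^(2)=15; μ^(3)=8; μ^(4)=17/3; μ^(5)=1; μ^(6)=-27

((0, 0, 2, 0, 0, 0); (1, 0, 0, 0, 0, 0); (1, 1, 0, 0, 0, 0); (0, 0, 0, 1, 1, 1); (0, 2, 0, 0, 0, 0); (0, 0, 0, 0, 3, 1))


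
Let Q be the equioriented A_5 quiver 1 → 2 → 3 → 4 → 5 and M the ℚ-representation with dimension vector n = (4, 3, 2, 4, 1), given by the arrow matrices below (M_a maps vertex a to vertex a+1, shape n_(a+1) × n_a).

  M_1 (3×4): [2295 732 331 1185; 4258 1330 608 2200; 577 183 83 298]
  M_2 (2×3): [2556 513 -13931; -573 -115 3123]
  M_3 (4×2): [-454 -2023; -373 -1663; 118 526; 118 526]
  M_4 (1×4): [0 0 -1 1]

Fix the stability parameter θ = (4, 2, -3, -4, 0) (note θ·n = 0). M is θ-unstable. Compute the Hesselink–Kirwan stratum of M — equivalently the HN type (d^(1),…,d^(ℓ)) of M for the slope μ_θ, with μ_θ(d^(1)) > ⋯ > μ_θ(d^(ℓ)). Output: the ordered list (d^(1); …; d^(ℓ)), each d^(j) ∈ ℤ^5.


Barcode: M ≅ I[1,1], I[1,2], I[1,4]^2, I[4,4], I[4,5]. HN layers by μ_θ (5 steps, strictly decreasing):
  μ^(1)=4; μ^(2)=3; μ^(3)=0; μ^(4)=-1/4; μ^(5)=-4

((1, 0, 0, 0, 0); (1, 1, 0, 0, 0); (0, 0, 0, 0, 1); (2, 2, 2, 2, 0); (0, 0, 0, 2, 0))


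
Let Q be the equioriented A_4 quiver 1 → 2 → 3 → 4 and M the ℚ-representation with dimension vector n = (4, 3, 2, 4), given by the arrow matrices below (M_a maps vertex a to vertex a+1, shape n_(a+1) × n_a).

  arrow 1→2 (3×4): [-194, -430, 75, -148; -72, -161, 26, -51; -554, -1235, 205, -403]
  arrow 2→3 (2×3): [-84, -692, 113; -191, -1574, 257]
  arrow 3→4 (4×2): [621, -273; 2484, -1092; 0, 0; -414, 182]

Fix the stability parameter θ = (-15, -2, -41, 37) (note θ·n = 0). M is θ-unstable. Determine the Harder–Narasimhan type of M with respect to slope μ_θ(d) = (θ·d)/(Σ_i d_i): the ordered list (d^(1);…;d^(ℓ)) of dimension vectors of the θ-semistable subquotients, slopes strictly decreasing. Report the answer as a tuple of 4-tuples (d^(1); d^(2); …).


Via rank(M_{q-1}∘⋯∘M_p): M ≅ I[1,1]^2, I[1,3], I[1,4], I[2,2], I[4,4]^3.
μ_θ-semistable layers: μ^(1)=37; μ^(2)=-2; μ^(3)=-15; μ^(4)=-58/3

((0, 0, 0, 4); (0, 1, 0, 0); (2, 0, 0, 0); (2, 2, 2, 0))


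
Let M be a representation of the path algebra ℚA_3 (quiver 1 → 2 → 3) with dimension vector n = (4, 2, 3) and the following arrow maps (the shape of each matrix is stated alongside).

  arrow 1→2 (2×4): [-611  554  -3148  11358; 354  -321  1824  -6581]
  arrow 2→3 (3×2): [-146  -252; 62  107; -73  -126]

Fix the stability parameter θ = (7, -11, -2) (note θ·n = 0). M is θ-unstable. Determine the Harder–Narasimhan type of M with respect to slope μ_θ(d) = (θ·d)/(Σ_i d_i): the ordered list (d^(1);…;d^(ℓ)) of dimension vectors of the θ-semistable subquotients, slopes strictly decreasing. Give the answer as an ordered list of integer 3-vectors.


Barcode: M ≅ I[1,1]^2, I[1,3]^2, I[3,3]. HN layers by μ_θ (2 steps, strictly decreasing):
  μ^(1)=7; μ^(2)=-2

((2, 0, 0); (2, 2, 3))


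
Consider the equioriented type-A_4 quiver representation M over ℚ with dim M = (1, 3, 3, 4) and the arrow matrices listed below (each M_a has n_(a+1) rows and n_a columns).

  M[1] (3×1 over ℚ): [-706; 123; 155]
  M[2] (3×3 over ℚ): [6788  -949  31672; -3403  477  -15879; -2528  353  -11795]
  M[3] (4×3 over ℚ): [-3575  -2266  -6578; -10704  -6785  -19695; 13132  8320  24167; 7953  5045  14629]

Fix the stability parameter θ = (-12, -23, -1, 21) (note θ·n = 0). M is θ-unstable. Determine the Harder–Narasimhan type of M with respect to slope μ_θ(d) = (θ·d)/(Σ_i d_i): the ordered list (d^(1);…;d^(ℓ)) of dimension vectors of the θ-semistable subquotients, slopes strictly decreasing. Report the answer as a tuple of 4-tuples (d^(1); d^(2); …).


Via rank(M_{q-1}∘⋯∘M_p): M ≅ I[1,4], I[2,4]^2, I[4,4].
μ_θ-semistable layers: μ^(1)=21; μ^(2)=-1; μ^(3)=-35/2; μ^(4)=-23

((0, 0, 0, 4); (0, 0, 3, 0); (1, 1, 0, 0); (0, 2, 0, 0))


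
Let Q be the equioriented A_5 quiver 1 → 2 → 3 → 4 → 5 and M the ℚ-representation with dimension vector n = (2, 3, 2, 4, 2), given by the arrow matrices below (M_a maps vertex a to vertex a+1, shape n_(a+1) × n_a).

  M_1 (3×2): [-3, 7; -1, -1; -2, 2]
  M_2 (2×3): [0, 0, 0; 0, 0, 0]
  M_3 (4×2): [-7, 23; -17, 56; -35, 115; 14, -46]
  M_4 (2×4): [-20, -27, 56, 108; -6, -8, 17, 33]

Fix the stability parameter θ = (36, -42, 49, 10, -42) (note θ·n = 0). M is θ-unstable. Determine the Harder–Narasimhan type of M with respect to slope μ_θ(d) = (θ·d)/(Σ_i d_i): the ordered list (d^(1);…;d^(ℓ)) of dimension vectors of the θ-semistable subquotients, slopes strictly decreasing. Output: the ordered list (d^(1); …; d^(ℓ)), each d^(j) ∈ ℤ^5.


Barcode: M ≅ I[1,2]^2, I[2,2], I[3,5]^2, I[4,4]^2. HN layers by μ_θ (4 steps, strictly decreasing):
  μ^(1)=10; μ^(2)=17/3; μ^(3)=-3; μ^(4)=-42

((0, 0, 0, 2, 0); (0, 0, 2, 2, 2); (2, 2, 0, 0, 0); (0, 1, 0, 0, 0))


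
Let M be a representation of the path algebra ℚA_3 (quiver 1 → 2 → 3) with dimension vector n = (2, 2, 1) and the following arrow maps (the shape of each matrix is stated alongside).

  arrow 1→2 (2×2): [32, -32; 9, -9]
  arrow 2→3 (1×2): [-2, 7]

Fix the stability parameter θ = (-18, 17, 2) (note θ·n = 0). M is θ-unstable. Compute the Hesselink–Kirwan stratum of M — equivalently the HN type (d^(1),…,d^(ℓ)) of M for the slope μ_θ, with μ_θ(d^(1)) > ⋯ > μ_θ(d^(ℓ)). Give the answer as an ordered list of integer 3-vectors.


Interval decomposition of M: I[1,1], I[1,3], I[2,2].
HN type (ℓ=3): μ^(1)=17; μ^(2)=19/2; μ^(3)=-18

((0, 1, 0); (0, 1, 1); (2, 0, 0))


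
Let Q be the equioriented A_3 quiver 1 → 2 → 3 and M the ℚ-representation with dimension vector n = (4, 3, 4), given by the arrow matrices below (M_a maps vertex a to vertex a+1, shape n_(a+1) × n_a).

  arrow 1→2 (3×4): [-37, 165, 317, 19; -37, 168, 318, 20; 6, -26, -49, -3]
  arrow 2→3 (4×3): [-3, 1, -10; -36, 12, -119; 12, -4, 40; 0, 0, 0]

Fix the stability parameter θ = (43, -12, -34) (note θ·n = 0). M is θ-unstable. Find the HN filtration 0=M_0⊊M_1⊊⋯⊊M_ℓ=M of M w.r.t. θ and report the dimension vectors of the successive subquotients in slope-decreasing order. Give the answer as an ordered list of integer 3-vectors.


Interval decomposition of M: I[1,1], I[1,2], I[1,3]^2, I[3,3]^2.
HN type (ℓ=4): μ^(1)=43; μ^(2)=31/2; μ^(3)=-1; μ^(4)=-34

((1, 0, 0); (1, 1, 0); (2, 2, 2); (0, 0, 2))


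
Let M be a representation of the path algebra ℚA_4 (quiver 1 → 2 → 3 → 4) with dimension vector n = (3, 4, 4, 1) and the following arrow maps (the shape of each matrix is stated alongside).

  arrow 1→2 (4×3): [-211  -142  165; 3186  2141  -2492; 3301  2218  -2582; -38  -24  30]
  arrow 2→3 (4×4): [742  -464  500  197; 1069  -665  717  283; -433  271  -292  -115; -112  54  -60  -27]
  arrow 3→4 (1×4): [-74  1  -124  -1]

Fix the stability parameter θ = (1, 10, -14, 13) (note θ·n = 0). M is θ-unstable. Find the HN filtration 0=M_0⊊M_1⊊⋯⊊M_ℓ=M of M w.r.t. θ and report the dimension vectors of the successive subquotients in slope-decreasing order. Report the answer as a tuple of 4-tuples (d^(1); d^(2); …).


Via rank(M_{q-1}∘⋯∘M_p): M ≅ I[1,2], I[1,3], I[1,4], I[2,3], I[3,3].
μ_θ-semistable layers: μ^(1)=13; μ^(2)=10; μ^(3)=1; μ^(4)=-1; μ^(5)=-2; μ^(6)=-14

((0, 0, 0, 1); (0, 1, 0, 0); (1, 0, 0, 0); (2, 2, 2, 0); (0, 1, 1, 0); (0, 0, 1, 0))


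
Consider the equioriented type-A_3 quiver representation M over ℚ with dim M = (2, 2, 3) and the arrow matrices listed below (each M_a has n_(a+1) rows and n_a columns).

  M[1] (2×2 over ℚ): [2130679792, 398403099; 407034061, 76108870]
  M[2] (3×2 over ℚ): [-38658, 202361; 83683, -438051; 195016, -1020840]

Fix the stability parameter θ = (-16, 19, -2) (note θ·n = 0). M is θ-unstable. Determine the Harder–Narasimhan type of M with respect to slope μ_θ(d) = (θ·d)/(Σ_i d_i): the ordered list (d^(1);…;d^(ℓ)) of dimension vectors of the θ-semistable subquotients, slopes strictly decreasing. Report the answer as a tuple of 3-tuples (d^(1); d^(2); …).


Barcode: M ≅ I[1,3]^2, I[3,3]. HN layers by μ_θ (3 steps, strictly decreasing):
  μ^(1)=17/2; μ^(2)=-2; μ^(3)=-16

((0, 2, 2); (0, 0, 1); (2, 0, 0))


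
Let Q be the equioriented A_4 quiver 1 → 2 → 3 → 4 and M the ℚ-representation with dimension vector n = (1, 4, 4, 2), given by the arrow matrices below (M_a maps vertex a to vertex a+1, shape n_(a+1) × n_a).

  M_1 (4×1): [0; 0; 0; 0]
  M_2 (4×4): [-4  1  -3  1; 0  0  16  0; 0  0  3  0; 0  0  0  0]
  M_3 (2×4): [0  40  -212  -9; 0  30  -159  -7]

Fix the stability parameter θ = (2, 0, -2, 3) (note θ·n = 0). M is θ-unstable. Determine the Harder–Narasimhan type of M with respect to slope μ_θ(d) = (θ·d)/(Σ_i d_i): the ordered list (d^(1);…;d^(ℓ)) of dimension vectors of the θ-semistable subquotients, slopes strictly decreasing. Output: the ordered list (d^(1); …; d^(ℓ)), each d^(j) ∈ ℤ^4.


Via rank(M_{q-1}∘⋯∘M_p): M ≅ I[1,1], I[2,2]^2, I[2,3], I[2,4], I[3,3], I[3,4].
μ_θ-semistable layers: μ^(1)=3; μ^(2)=2; μ^(3)=0; μ^(4)=-1; μ^(5)=-2

((0, 0, 0, 2); (1, 0, 0, 0); (0, 2, 0, 0); (0, 2, 2, 0); (0, 0, 2, 0))


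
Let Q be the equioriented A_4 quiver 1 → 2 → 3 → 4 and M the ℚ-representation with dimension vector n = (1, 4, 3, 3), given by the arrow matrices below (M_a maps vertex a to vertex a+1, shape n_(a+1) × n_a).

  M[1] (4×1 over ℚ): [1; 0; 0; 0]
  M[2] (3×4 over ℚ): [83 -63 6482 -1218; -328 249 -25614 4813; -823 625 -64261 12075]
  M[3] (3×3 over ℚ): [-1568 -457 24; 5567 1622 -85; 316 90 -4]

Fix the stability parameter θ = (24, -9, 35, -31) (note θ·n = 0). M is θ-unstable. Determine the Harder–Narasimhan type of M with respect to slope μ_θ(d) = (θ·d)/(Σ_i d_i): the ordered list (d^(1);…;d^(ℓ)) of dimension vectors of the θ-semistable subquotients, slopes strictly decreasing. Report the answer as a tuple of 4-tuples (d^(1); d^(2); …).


Interval decomposition of M: I[1,3], I[2,2], I[2,4]^2, I[4,4].
HN type (ℓ=5): μ^(1)=35; μ^(2)=15/2; μ^(3)=2; μ^(4)=-9; μ^(5)=-31

((0, 0, 1, 0); (1, 1, 0, 0); (0, 0, 2, 2); (0, 3, 0, 0); (0, 0, 0, 1))


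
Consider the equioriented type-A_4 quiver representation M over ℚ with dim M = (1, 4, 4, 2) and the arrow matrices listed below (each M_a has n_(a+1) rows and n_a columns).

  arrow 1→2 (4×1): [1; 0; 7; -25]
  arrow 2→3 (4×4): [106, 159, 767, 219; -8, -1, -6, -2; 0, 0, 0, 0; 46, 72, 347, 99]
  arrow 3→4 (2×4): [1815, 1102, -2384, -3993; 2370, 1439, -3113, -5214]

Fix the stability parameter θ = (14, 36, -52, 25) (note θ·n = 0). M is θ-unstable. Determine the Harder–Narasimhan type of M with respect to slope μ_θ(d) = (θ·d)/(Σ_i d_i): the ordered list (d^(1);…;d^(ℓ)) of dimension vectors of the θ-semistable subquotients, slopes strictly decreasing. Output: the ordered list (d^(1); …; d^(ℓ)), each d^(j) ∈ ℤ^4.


Barcode: M ≅ I[1,2], I[2,2], I[2,3], I[2,4], I[3,3], I[3,4]. HN layers by μ_θ (5 steps, strictly decreasing):
  μ^(1)=36; μ^(2)=25; μ^(3)=14; μ^(4)=-8; μ^(5)=-52

((0, 2, 0, 0); (0, 0, 0, 2); (1, 0, 0, 0); (0, 2, 2, 0); (0, 0, 2, 0))


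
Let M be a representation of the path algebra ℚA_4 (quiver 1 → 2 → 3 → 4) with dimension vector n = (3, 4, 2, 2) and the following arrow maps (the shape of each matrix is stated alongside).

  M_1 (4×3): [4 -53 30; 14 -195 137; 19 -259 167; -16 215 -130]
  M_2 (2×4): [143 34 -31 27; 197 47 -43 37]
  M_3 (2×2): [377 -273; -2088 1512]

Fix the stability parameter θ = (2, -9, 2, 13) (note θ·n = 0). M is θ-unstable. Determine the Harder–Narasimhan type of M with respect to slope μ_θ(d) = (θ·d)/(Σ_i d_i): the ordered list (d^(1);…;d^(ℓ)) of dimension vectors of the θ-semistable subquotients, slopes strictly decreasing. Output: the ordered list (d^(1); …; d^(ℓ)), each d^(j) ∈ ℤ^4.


Interval decomposition of M: I[1,2], I[1,3], I[1,4], I[2,2], I[4,4].
HN type (ℓ=4): μ^(1)=13; μ^(2)=2; μ^(3)=-7/2; μ^(4)=-9

((0, 0, 0, 2); (0, 0, 2, 0); (3, 3, 0, 0); (0, 1, 0, 0))


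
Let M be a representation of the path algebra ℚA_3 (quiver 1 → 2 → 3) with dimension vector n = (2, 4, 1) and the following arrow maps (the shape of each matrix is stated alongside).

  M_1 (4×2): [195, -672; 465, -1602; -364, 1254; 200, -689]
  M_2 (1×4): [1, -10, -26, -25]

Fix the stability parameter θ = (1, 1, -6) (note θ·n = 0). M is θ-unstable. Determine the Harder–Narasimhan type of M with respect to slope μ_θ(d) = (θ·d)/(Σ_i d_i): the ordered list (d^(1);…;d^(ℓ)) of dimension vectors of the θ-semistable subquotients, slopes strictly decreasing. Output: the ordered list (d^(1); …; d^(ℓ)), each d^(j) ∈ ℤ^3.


Interval decomposition of M: I[1,2], I[1,3], I[2,2]^2.
HN type (ℓ=2): μ^(1)=1; μ^(2)=-4/3

((1, 3, 0); (1, 1, 1))


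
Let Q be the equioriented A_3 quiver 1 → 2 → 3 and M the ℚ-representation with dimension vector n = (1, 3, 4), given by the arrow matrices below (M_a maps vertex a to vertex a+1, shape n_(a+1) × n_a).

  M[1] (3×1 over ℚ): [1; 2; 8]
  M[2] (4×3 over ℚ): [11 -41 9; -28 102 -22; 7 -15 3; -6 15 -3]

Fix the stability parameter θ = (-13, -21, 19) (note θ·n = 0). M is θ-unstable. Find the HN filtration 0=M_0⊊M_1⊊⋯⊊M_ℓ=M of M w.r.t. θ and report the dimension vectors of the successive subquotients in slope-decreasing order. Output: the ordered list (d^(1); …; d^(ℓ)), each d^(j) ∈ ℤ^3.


Barcode: M ≅ I[1,3], I[2,3]^2, I[3,3]. HN layers by μ_θ (3 steps, strictly decreasing):
  μ^(1)=19; μ^(2)=-17; μ^(3)=-21

((0, 0, 4); (1, 1, 0); (0, 2, 0))


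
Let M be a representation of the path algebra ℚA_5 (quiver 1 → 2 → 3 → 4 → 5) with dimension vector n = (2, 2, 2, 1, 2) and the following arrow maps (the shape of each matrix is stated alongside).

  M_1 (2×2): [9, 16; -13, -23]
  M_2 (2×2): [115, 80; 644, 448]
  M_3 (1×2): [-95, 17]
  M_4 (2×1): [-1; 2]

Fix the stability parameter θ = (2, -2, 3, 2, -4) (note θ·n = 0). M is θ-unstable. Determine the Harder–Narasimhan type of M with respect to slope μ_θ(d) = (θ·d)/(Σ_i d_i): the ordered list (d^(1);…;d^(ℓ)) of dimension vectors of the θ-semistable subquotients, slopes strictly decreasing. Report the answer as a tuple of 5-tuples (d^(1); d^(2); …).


Barcode: M ≅ I[1,2], I[1,5], I[3,3], I[5,5]. HN layers by μ_θ (4 steps, strictly decreasing):
  μ^(1)=3; μ^(2)=1/3; μ^(3)=0; μ^(4)=-4

((0, 0, 1, 0, 0); (0, 0, 1, 1, 1); (2, 2, 0, 0, 0); (0, 0, 0, 0, 1))


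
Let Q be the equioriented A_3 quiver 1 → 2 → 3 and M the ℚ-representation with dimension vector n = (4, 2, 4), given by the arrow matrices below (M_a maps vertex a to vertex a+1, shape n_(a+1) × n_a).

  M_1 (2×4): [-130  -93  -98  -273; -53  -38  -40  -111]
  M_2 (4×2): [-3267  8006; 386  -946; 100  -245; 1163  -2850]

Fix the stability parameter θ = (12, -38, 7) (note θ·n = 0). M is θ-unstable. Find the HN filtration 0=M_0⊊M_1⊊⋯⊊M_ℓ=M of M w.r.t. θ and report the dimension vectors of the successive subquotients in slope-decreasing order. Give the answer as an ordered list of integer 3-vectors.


Via rank(M_{q-1}∘⋯∘M_p): M ≅ I[1,1]^2, I[1,3]^2, I[3,3]^2.
μ_θ-semistable layers: μ^(1)=12; μ^(2)=7; μ^(3)=-13

((2, 0, 0); (0, 0, 4); (2, 2, 0))


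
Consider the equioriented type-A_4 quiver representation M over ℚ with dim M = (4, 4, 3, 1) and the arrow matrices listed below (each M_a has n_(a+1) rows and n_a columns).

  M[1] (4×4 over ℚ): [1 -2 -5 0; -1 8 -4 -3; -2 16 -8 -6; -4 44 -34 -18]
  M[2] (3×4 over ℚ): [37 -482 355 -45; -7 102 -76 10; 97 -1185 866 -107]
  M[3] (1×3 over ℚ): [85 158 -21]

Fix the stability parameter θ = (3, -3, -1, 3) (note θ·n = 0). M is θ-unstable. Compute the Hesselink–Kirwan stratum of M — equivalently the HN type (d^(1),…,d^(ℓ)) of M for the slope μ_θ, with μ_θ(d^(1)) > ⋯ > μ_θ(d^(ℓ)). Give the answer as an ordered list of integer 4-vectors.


Interval decomposition of M: I[1,1]^2, I[1,3], I[1,4], I[2,2], I[2,3].
HN type (ℓ=4): μ^(1)=3; μ^(2)=-1/3; μ^(3)=-1; μ^(4)=-3

((2, 0, 0, 1); (2, 2, 2, 0); (0, 0, 1, 0); (0, 2, 0, 0))


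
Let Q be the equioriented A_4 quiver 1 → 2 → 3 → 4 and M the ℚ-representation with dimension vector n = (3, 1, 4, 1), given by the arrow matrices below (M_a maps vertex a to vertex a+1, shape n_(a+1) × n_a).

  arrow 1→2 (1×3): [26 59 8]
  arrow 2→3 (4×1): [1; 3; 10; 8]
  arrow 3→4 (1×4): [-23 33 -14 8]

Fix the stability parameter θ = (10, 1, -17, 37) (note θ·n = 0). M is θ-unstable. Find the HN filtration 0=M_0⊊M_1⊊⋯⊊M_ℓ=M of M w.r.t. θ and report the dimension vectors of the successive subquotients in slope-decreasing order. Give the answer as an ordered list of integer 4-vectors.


Via rank(M_{q-1}∘⋯∘M_p): M ≅ I[1,1]^2, I[1,3], I[3,3]^2, I[3,4].
μ_θ-semistable layers: μ^(1)=37; μ^(2)=10; μ^(3)=-2; μ^(4)=-17

((0, 0, 0, 1); (2, 0, 0, 0); (1, 1, 1, 0); (0, 0, 3, 0))


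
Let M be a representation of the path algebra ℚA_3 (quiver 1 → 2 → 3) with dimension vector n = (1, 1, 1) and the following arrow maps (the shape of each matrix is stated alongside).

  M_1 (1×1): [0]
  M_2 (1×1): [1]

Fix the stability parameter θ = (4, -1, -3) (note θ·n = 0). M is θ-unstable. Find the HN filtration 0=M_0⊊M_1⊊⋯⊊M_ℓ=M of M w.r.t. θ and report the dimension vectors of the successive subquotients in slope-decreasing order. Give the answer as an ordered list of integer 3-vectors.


Via rank(M_{q-1}∘⋯∘M_p): M ≅ I[1,1], I[2,3].
μ_θ-semistable layers: μ^(1)=4; μ^(2)=-2

((1, 0, 0); (0, 1, 1))


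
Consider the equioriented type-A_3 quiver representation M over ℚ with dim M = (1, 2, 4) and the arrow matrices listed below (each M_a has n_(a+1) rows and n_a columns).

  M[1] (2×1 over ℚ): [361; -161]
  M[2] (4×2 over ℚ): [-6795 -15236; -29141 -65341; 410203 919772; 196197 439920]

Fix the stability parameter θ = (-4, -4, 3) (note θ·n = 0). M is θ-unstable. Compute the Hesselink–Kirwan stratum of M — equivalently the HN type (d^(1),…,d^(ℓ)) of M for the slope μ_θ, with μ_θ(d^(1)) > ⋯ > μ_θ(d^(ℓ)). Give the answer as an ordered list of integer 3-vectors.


Barcode: M ≅ I[1,3], I[2,3], I[3,3]^2. HN layers by μ_θ (2 steps, strictly decreasing):
  μ^(1)=3; μ^(2)=-4

((0, 0, 4); (1, 2, 0))


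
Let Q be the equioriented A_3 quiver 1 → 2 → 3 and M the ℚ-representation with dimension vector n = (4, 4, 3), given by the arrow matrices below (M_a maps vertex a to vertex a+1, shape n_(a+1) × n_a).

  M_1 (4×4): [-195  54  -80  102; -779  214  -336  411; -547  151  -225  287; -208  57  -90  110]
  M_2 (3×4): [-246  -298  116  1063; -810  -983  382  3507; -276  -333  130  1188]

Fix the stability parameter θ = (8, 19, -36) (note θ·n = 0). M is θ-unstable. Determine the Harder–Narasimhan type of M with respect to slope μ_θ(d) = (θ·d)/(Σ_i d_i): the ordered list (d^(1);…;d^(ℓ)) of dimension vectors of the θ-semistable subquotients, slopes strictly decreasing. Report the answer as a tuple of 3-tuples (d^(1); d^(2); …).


Interval decomposition of M: I[1,2], I[1,3]^3.
HN type (ℓ=3): μ^(1)=19; μ^(2)=8; μ^(3)=-3

((0, 1, 0); (1, 0, 0); (3, 3, 3))


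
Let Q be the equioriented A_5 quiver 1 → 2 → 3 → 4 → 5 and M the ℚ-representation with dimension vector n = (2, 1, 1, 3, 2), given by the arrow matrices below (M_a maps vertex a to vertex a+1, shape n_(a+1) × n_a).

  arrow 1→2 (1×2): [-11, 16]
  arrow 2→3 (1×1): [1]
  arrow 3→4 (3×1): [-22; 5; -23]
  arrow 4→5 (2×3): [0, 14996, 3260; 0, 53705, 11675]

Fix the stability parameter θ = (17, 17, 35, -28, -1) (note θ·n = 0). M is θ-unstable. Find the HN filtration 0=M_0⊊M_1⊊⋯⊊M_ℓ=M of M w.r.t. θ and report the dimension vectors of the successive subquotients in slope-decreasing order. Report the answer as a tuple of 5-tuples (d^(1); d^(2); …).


Interval decomposition of M: I[1,1], I[1,4], I[4,4], I[4,5], I[5,5].
HN type (ℓ=4): μ^(1)=17; μ^(2)=41/4; μ^(3)=-1; μ^(4)=-28

((1, 0, 0, 0, 0); (1, 1, 1, 1, 0); (0, 0, 0, 0, 2); (0, 0, 0, 2, 0))


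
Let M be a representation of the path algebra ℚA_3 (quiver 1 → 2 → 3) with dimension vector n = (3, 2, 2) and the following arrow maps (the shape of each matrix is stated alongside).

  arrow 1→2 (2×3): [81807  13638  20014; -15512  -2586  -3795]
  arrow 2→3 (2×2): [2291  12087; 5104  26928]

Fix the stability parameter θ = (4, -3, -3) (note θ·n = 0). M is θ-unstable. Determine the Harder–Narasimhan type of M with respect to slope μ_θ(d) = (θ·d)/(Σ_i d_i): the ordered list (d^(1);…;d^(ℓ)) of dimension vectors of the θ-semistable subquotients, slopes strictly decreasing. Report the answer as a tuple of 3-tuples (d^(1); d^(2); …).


Interval decomposition of M: I[1,1], I[1,2], I[1,3], I[3,3].
HN type (ℓ=4): μ^(1)=4; μ^(2)=1/2; μ^(3)=-2/3; μ^(4)=-3

((1, 0, 0); (1, 1, 0); (1, 1, 1); (0, 0, 1))
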